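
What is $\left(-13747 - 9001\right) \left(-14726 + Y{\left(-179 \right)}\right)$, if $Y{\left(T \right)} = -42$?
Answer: $335942464$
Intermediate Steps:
$\left(-13747 - 9001\right) \left(-14726 + Y{\left(-179 \right)}\right) = \left(-13747 - 9001\right) \left(-14726 - 42\right) = \left(-22748\right) \left(-14768\right) = 335942464$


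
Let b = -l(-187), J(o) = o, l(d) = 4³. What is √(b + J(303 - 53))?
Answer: √186 ≈ 13.638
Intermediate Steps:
l(d) = 64
b = -64 (b = -1*64 = -64)
√(b + J(303 - 53)) = √(-64 + (303 - 53)) = √(-64 + 250) = √186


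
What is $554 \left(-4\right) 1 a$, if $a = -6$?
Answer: $13296$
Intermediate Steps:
$554 \left(-4\right) 1 a = 554 \left(-4\right) 1 \left(-6\right) = 554 \left(\left(-4\right) \left(-6\right)\right) = 554 \cdot 24 = 13296$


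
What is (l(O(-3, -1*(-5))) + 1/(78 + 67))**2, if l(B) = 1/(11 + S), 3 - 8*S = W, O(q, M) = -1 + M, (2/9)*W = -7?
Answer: 263169/50481025 ≈ 0.0052132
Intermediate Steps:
W = -63/2 (W = (9/2)*(-7) = -63/2 ≈ -31.500)
S = 69/16 (S = 3/8 - 1/8*(-63/2) = 3/8 + 63/16 = 69/16 ≈ 4.3125)
l(B) = 16/245 (l(B) = 1/(11 + 69/16) = 1/(245/16) = 16/245)
(l(O(-3, -1*(-5))) + 1/(78 + 67))**2 = (16/245 + 1/(78 + 67))**2 = (16/245 + 1/145)**2 = (513/7105)**2 = 263169/50481025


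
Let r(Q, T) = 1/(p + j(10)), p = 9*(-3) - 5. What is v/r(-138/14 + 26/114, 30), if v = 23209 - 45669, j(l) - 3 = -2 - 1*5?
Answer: 808560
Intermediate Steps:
p = -32 (p = -27 - 5 = -32)
j(l) = -4 (j(l) = 3 + (-2 - 1*5) = 3 + (-2 - 5) = 3 - 7 = -4)
r(Q, T) = -1/36 (r(Q, T) = 1/(-32 - 4) = 1/(-36) = -1/36)
v = -22460
v/r(-138/14 + 26/114, 30) = -22460/(-1/36) = -22460*(-36) = 808560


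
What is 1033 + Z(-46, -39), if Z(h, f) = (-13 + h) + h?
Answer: 928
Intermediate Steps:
Z(h, f) = -13 + 2*h
1033 + Z(-46, -39) = 1033 + (-13 + 2*(-46)) = 1033 + (-13 - 92) = 1033 - 105 = 928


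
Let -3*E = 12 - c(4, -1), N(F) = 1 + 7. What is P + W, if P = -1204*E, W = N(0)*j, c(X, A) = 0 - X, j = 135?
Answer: 22504/3 ≈ 7501.3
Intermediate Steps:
c(X, A) = -X
N(F) = 8
E = -16/3 (E = -(12 - (-1)*4)/3 = -(12 - 1*(-4))/3 = -(12 + 4)/3 = -⅓*16 = -16/3 ≈ -5.3333)
W = 1080 (W = 8*135 = 1080)
P = 19264/3 (P = -1204*(-16/3) = 19264/3 ≈ 6421.3)
P + W = 19264/3 + 1080 = 22504/3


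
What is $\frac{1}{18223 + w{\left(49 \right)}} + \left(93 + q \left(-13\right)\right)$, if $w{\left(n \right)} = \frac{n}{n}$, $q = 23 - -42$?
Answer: $- \frac{13704447}{18224} \approx -752.0$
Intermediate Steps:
$q = 65$ ($q = 23 + 42 = 65$)
$w{\left(n \right)} = 1$
$\frac{1}{18223 + w{\left(49 \right)}} + \left(93 + q \left(-13\right)\right) = \frac{1}{18223 + 1} + \left(93 + 65 \left(-13\right)\right) = \frac{1}{18224} + \left(93 - 845\right) = \frac{1}{18224} - 752 = - \frac{13704447}{18224}$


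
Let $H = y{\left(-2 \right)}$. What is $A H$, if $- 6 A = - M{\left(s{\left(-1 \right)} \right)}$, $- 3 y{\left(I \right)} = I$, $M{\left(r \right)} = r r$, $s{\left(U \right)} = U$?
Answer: $\frac{1}{9} \approx 0.11111$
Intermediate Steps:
$M{\left(r \right)} = r^{2}$
$y{\left(I \right)} = - \frac{I}{3}$
$H = \frac{2}{3}$ ($H = \left(- \frac{1}{3}\right) \left(-2\right) = \frac{2}{3} \approx 0.66667$)
$A = \frac{1}{6}$ ($A = - \frac{\left(-1\right) \left(-1\right)^{2}}{6} = - \frac{\left(-1\right) 1}{6} = \left(- \frac{1}{6}\right) \left(-1\right) = \frac{1}{6} \approx 0.16667$)
$A H = \frac{1}{6} \cdot \frac{2}{3} = \frac{1}{9}$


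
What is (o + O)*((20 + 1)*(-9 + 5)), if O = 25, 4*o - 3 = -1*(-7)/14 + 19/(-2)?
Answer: -1974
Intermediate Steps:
o = -3/2 (o = ¾ + (-1*(-7)/14 + 19/(-2))/4 = ¾ + (7*(1/14) + 19*(-½))/4 = ¾ + (½ - 19/2)/4 = ¾ + (¼)*(-9) = ¾ - 9/4 = -3/2 ≈ -1.5000)
(o + O)*((20 + 1)*(-9 + 5)) = (-3/2 + 25)*((20 + 1)*(-9 + 5)) = 47*(21*(-4))/2 = (47/2)*(-84) = -1974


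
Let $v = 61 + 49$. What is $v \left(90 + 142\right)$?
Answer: $25520$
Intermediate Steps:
$v = 110$
$v \left(90 + 142\right) = 110 \left(90 + 142\right) = 110 \cdot 232 = 25520$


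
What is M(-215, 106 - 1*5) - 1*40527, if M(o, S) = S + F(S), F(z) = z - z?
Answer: -40426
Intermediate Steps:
F(z) = 0
M(o, S) = S (M(o, S) = S + 0 = S)
M(-215, 106 - 1*5) - 1*40527 = (106 - 1*5) - 1*40527 = (106 - 5) - 40527 = 101 - 40527 = -40426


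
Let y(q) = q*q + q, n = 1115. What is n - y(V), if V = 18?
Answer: 773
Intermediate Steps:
y(q) = q + q**2 (y(q) = q**2 + q = q + q**2)
n - y(V) = 1115 - 18*(1 + 18) = 1115 - 18*19 = 1115 - 1*342 = 1115 - 342 = 773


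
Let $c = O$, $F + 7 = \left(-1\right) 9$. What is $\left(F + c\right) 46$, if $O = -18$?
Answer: $-1564$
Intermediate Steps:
$F = -16$ ($F = -7 - 9 = -16$)
$c = -18$
$\left(F + c\right) 46 = \left(-16 - 18\right) 46 = \left(-34\right) 46 = -1564$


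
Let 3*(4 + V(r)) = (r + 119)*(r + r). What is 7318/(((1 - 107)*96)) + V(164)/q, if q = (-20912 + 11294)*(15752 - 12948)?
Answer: -12354563975/17152202592 ≈ -0.72029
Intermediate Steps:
V(r) = -4 + 2*r*(119 + r)/3 (V(r) = -4 + ((r + 119)*(r + r))/3 = -4 + ((119 + r)*(2*r))/3 = -4 + (2*r*(119 + r))/3 = -4 + 2*r*(119 + r)/3)
q = -26968872 (q = -9618*2804 = -26968872)
7318/(((1 - 107)*96)) + V(164)/q = 7318/(((1 - 107)*96)) + (-4 + (2/3)*164**2 + (238/3)*164)/(-26968872) = 7318/((-106*96)) + (-4 + (2/3)*26896 + 39032/3)*(-1/26968872) = 7318/(-10176) + (-4 + 53792/3 + 39032/3)*(-1/26968872) = 7318*(-1/10176) + (92812/3)*(-1/26968872) = -3659/5088 - 23203/20226654 = -12354563975/17152202592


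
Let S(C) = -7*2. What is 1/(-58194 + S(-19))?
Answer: -1/58208 ≈ -1.7180e-5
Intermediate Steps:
S(C) = -14
1/(-58194 + S(-19)) = 1/(-58194 - 14) = 1/(-58208) = -1/58208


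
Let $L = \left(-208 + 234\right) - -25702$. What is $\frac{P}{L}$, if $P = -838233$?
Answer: $- \frac{279411}{8576} \approx -32.581$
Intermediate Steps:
$L = 25728$ ($L = 26 + 25702 = 25728$)
$\frac{P}{L} = - \frac{838233}{25728} = \left(-838233\right) \frac{1}{25728} = - \frac{279411}{8576}$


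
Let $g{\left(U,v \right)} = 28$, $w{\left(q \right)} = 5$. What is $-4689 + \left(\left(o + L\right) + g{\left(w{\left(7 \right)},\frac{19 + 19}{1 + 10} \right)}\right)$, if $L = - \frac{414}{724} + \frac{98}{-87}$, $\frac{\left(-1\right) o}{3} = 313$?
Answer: $- \frac{176419885}{31494} \approx -5601.7$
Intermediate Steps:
$o = -939$ ($o = \left(-3\right) 313 = -939$)
$L = - \frac{53485}{31494}$ ($L = \left(-414\right) \frac{1}{724} + 98 \left(- \frac{1}{87}\right) = - \frac{207}{362} - \frac{98}{87} = - \frac{53485}{31494} \approx -1.6983$)
$-4689 + \left(\left(o + L\right) + g{\left(w{\left(7 \right)},\frac{19 + 19}{1 + 10} \right)}\right) = -4689 + \left(\left(-939 - \frac{53485}{31494}\right) + 28\right) = -4689 + \left(- \frac{29626351}{31494} + 28\right) = -4689 - \frac{28744519}{31494} = - \frac{176419885}{31494}$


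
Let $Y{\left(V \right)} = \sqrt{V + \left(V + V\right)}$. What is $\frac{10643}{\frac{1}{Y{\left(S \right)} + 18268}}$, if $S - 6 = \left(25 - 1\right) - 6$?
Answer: $194426324 + 63858 \sqrt{2} \approx 1.9452 \cdot 10^{8}$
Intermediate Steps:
$S = 24$ ($S = 6 + \left(\left(25 - 1\right) - 6\right) = 6 + \left(24 - 6\right) = 6 + 18 = 24$)
$Y{\left(V \right)} = \sqrt{3} \sqrt{V}$ ($Y{\left(V \right)} = \sqrt{V + 2 V} = \sqrt{3 V} = \sqrt{3} \sqrt{V}$)
$\frac{10643}{\frac{1}{Y{\left(S \right)} + 18268}} = \frac{10643}{\frac{1}{\sqrt{3} \sqrt{24} + 18268}} = \frac{10643}{\frac{1}{\sqrt{3} \cdot 2 \sqrt{6} + 18268}} = \frac{10643}{\frac{1}{6 \sqrt{2} + 18268}} = \frac{10643}{\frac{1}{18268 + 6 \sqrt{2}}} = 10643 \left(18268 + 6 \sqrt{2}\right) = 194426324 + 63858 \sqrt{2}$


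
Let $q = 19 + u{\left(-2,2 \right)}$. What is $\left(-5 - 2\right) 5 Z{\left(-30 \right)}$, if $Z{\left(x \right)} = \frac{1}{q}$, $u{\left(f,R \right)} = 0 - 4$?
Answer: $- \frac{7}{3} \approx -2.3333$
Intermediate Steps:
$u{\left(f,R \right)} = -4$ ($u{\left(f,R \right)} = 0 - 4 = -4$)
$q = 15$ ($q = 19 - 4 = 15$)
$Z{\left(x \right)} = \frac{1}{15}$
$\left(-5 - 2\right) 5 Z{\left(-30 \right)} = \left(-5 - 2\right) 5 \cdot \frac{1}{15} = \left(-7\right) 5 \cdot \frac{1}{15} = \left(-35\right) \frac{1}{15} = - \frac{7}{3}$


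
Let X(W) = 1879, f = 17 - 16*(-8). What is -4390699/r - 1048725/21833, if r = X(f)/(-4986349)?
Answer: 478002040410519908/41024207 ≈ 1.1652e+10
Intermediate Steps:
f = 145 (f = 17 + 128 = 145)
r = -1879/4986349 (r = 1879/(-4986349) = 1879*(-1/4986349) = -1879/4986349 ≈ -0.00037683)
-4390699/r - 1048725/21833 = -4390699/(-1879/4986349) - 1048725/21833 = -4390699*(-4986349/1879) - 1048725*1/21833 = 21893557567951/1879 - 1048725/21833 = 478002040410519908/41024207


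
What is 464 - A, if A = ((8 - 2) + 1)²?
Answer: 415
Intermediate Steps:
A = 49 (A = (6 + 1)² = 7² = 49)
464 - A = 464 - 1*49 = 464 - 49 = 415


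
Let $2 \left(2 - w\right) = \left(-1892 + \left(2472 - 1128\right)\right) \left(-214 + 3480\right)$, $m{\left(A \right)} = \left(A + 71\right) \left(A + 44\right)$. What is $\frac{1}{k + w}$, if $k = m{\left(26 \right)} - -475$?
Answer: $\frac{1}{902151} \approx 1.1085 \cdot 10^{-6}$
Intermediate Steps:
$m{\left(A \right)} = \left(44 + A\right) \left(71 + A\right)$ ($m{\left(A \right)} = \left(71 + A\right) \left(44 + A\right) = \left(44 + A\right) \left(71 + A\right)$)
$k = 7265$ ($k = \left(3124 + 26^{2} + 115 \cdot 26\right) - -475 = \left(3124 + 676 + 2990\right) + 475 = 6790 + 475 = 7265$)
$w = 894886$ ($w = 2 - \frac{\left(-1892 + \left(2472 - 1128\right)\right) \left(-214 + 3480\right)}{2} = 2 - \frac{\left(-1892 + \left(2472 - 1128\right)\right) 3266}{2} = 2 - \frac{\left(-1892 + 1344\right) 3266}{2} = 2 - \frac{\left(-548\right) 3266}{2} = 2 - -894884 = 2 + 894884 = 894886$)
$\frac{1}{k + w} = \frac{1}{7265 + 894886} = \frac{1}{902151}$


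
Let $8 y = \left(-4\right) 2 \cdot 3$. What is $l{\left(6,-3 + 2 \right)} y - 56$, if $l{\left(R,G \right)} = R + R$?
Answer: $-92$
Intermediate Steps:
$l{\left(R,G \right)} = 2 R$
$y = -3$ ($y = \frac{\left(-4\right) 2 \cdot 3}{8} = \frac{\left(-8\right) 3}{8} = \frac{1}{8} \left(-24\right) = -3$)
$l{\left(6,-3 + 2 \right)} y - 56 = 2 \cdot 6 \left(-3\right) - 56 = 12 \left(-3\right) - 56 = -36 - 56 = -92$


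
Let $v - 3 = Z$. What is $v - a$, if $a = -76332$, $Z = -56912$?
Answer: $19423$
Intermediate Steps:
$v = -56909$ ($v = 3 - 56912 = -56909$)
$v - a = -56909 - -76332 = -56909 + 76332 = 19423$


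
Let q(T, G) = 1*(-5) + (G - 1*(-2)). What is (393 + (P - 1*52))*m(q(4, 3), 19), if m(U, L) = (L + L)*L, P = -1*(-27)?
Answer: 265696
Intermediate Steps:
P = 27
q(T, G) = -3 + G (q(T, G) = -5 + (G + 2) = -5 + (2 + G) = -3 + G)
m(U, L) = 2*L² (m(U, L) = (2*L)*L = 2*L²)
(393 + (P - 1*52))*m(q(4, 3), 19) = (393 + (27 - 1*52))*(2*19²) = (393 + (27 - 52))*(2*361) = (393 - 25)*722 = 368*722 = 265696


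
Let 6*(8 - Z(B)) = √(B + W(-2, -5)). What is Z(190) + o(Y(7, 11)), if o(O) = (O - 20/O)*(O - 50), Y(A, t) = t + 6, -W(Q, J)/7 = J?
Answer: -17567/34 ≈ -516.68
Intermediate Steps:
W(Q, J) = -7*J
Y(A, t) = 6 + t
Z(B) = 8 - √(35 + B)/6 (Z(B) = 8 - √(B - 7*(-5))/6 = 8 - √(B + 35)/6 = 8 - √(35 + B)/6)
o(O) = (-50 + O)*(O - 20/O) (o(O) = (O - 20/O)*(-50 + O) = (-50 + O)*(O - 20/O))
Z(190) + o(Y(7, 11)) = (8 - √(35 + 190)/6) + (-20 + (6 + 11)² - 50*(6 + 11) + 1000/(6 + 11)) = (8 - √225/6) + (-20 + 17² - 50*17 + 1000/17) = (8 - ⅙*15) + (-20 + 289 - 850 + 1000*(1/17)) = (8 - 5/2) + (-20 + 289 - 850 + 1000/17) = 11/2 - 8877/17 = -17567/34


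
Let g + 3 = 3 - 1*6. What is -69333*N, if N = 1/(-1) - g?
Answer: -346665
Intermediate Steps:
g = -6 (g = -3 + (3 - 1*6) = -3 + (3 - 6) = -3 - 3 = -6)
N = 5 (N = 1/(-1) - 1*(-6) = 1*(-1) + 6 = -1 + 6 = 5)
-69333*N = -69333*5 = -346665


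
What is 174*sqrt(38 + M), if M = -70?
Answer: 696*I*sqrt(2) ≈ 984.29*I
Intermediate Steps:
174*sqrt(38 + M) = 174*sqrt(38 - 70) = 174*sqrt(-32) = 174*(4*I*sqrt(2)) = 696*I*sqrt(2)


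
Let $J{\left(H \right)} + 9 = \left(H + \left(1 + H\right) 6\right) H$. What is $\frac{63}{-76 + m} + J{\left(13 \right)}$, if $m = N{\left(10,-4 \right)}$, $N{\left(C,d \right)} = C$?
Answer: $\frac{27523}{22} \approx 1251.0$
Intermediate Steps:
$m = 10$
$J{\left(H \right)} = -9 + H \left(6 + 7 H\right)$ ($J{\left(H \right)} = -9 + \left(H + \left(1 + H\right) 6\right) H = -9 + \left(H + \left(6 + 6 H\right)\right) H = -9 + \left(6 + 7 H\right) H = -9 + H \left(6 + 7 H\right)$)
$\frac{63}{-76 + m} + J{\left(13 \right)} = \frac{63}{-76 + 10} + \left(-9 + 6 \cdot 13 + 7 \cdot 13^{2}\right) = \frac{63}{-66} + \left(-9 + 78 + 7 \cdot 169\right) = 63 \left(- \frac{1}{66}\right) + \left(-9 + 78 + 1183\right) = - \frac{21}{22} + 1252 = \frac{27523}{22}$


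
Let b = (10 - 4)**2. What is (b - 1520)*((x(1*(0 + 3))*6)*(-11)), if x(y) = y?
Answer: 293832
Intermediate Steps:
b = 36 (b = 6**2 = 36)
(b - 1520)*((x(1*(0 + 3))*6)*(-11)) = (36 - 1520)*(((1*(0 + 3))*6)*(-11)) = -1484*(1*3)*6*(-11) = -1484*3*6*(-11) = -26712*(-11) = -1484*(-198) = 293832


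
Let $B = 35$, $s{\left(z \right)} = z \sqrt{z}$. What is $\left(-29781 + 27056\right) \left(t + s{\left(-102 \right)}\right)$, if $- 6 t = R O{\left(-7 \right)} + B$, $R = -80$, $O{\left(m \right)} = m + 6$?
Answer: $\frac{313375}{6} + 277950 i \sqrt{102} \approx 52229.0 + 2.8072 \cdot 10^{6} i$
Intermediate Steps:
$O{\left(m \right)} = 6 + m$
$s{\left(z \right)} = z^{\frac{3}{2}}$
$t = - \frac{115}{6}$ ($t = - \frac{- 80 \left(6 - 7\right) + 35}{6} = - \frac{\left(-80\right) \left(-1\right) + 35}{6} = - \frac{80 + 35}{6} = \left(- \frac{1}{6}\right) 115 = - \frac{115}{6} \approx -19.167$)
$\left(-29781 + 27056\right) \left(t + s{\left(-102 \right)}\right) = \left(-29781 + 27056\right) \left(- \frac{115}{6} + \left(-102\right)^{\frac{3}{2}}\right) = - 2725 \left(- \frac{115}{6} - 102 i \sqrt{102}\right) = \frac{313375}{6} + 277950 i \sqrt{102}$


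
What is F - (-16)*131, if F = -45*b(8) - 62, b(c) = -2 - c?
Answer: 2484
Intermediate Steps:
F = 388 (F = -45*(-2 - 1*8) - 62 = -45*(-2 - 8) - 62 = -45*(-10) - 62 = 450 - 62 = 388)
F - (-16)*131 = 388 - (-16)*131 = 388 - 1*(-2096) = 388 + 2096 = 2484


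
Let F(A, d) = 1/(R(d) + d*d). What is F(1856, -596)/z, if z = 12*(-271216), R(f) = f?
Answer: -1/1154143415040 ≈ -8.6644e-13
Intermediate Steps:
F(A, d) = 1/(d + d**2) (F(A, d) = 1/(d + d*d) = 1/(d + d**2))
z = -3254592
F(1856, -596)/z = (1/((-596)*(1 - 596)))/(-3254592) = -1/596/(-595)*(-1/3254592) = -1/596*(-1/595)*(-1/3254592) = (1/354620)*(-1/3254592) = -1/1154143415040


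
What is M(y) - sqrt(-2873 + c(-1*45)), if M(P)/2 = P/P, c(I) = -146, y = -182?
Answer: 2 - I*sqrt(3019) ≈ 2.0 - 54.945*I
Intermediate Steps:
M(P) = 2 (M(P) = 2*(P/P) = 2*1 = 2)
M(y) - sqrt(-2873 + c(-1*45)) = 2 - sqrt(-2873 - 146) = 2 - sqrt(-3019) = 2 - I*sqrt(3019)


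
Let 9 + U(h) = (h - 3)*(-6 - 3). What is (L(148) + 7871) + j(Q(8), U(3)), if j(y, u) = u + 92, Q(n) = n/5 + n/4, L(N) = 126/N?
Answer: 588659/74 ≈ 7954.9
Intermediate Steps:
U(h) = 18 - 9*h (U(h) = -9 + (h - 3)*(-6 - 3) = -9 + (-3 + h)*(-9) = -9 + (27 - 9*h) = 18 - 9*h)
Q(n) = 9*n/20 (Q(n) = n*(⅕) + n*(¼) = n/5 + n/4 = 9*n/20)
j(y, u) = 92 + u
(L(148) + 7871) + j(Q(8), U(3)) = (126/148 + 7871) + (92 + (18 - 9*3)) = (126*(1/148) + 7871) + (92 + (18 - 27)) = (63/74 + 7871) + (92 - 9) = 582517/74 + 83 = 588659/74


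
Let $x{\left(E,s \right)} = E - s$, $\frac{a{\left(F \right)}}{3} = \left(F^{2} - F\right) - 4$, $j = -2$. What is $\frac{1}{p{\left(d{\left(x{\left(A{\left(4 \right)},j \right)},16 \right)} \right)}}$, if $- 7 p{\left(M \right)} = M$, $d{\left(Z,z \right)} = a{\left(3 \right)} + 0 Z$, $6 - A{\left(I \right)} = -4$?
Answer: $- \frac{7}{6} \approx -1.1667$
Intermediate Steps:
$A{\left(I \right)} = 10$ ($A{\left(I \right)} = 6 - -4 = 6 + 4 = 10$)
$a{\left(F \right)} = -12 - 3 F + 3 F^{2}$ ($a{\left(F \right)} = 3 \left(\left(F^{2} - F\right) - 4\right) = 3 \left(-4 + F^{2} - F\right) = -12 - 3 F + 3 F^{2}$)
$d{\left(Z,z \right)} = 6$ ($d{\left(Z,z \right)} = \left(-12 - 9 + 3 \cdot 3^{2}\right) + 0 Z = \left(-12 - 9 + 3 \cdot 9\right) + 0 = \left(-12 - 9 + 27\right) + 0 = 6 + 0 = 6$)
$p{\left(M \right)} = - \frac{M}{7}$
$\frac{1}{p{\left(d{\left(x{\left(A{\left(4 \right)},j \right)},16 \right)} \right)}} = \frac{1}{\left(- \frac{1}{7}\right) 6} = \frac{1}{- \frac{6}{7}} = - \frac{7}{6}$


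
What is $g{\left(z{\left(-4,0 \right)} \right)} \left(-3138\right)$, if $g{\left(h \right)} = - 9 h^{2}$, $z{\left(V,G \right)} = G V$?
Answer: $0$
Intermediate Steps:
$g{\left(z{\left(-4,0 \right)} \right)} \left(-3138\right) = - 9 \left(0 \left(-4\right)\right)^{2} \left(-3138\right) = - 9 \cdot 0^{2} \left(-3138\right) = \left(-9\right) 0 \left(-3138\right) = 0 \left(-3138\right) = 0$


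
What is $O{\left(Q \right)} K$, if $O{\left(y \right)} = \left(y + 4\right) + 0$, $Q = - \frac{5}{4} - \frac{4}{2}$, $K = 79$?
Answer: $\frac{237}{4} \approx 59.25$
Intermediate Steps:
$Q = - \frac{13}{4}$ ($Q = \left(-5\right) \frac{1}{4} - 2 = - \frac{5}{4} - 2 = - \frac{13}{4} \approx -3.25$)
$O{\left(y \right)} = 4 + y$ ($O{\left(y \right)} = \left(4 + y\right) + 0 = 4 + y$)
$O{\left(Q \right)} K = \left(4 - \frac{13}{4}\right) 79 = \frac{3}{4} \cdot 79 = \frac{237}{4}$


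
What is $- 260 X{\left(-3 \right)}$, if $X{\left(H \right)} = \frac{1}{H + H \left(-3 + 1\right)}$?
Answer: $- \frac{260}{3} \approx -86.667$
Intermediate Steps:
$X{\left(H \right)} = - \frac{1}{H}$ ($X{\left(H \right)} = \frac{1}{H + H \left(-2\right)} = \frac{1}{H - 2 H} = \frac{1}{\left(-1\right) H} = - \frac{1}{H}$)
$- 260 X{\left(-3 \right)} = - 260 \left(- \frac{1}{-3}\right) = - 260 \left(\left(-1\right) \left(- \frac{1}{3}\right)\right) = \left(-260\right) \frac{1}{3} = - \frac{260}{3}$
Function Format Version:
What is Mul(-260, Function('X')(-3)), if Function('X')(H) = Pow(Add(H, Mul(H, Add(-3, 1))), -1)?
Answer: Rational(-260, 3) ≈ -86.667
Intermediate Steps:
Function('X')(H) = Mul(-1, Pow(H, -1)) (Function('X')(H) = Pow(Add(H, Mul(H, -2)), -1) = Pow(Add(H, Mul(-2, H)), -1) = Pow(Mul(-1, H), -1) = Mul(-1, Pow(H, -1)))
Mul(-260, Function('X')(-3)) = Mul(-260, Mul(-1, Pow(-3, -1))) = Mul(-260, Mul(-1, Rational(-1, 3))) = Mul(-260, Rational(1, 3)) = Rational(-260, 3)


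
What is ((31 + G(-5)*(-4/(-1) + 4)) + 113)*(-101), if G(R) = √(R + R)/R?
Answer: -14544 + 808*I*√10/5 ≈ -14544.0 + 511.02*I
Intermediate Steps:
G(R) = √2/√R (G(R) = √(2*R)/R = (√2*√R)/R = √2/√R)
((31 + G(-5)*(-4/(-1) + 4)) + 113)*(-101) = ((31 + (√2/√(-5))*(-4/(-1) + 4)) + 113)*(-101) = ((31 + (√2*(-I*√5/5))*(-4*(-1) + 4)) + 113)*(-101) = ((31 + (-I*√10/5)*(4 + 4)) + 113)*(-101) = ((31 - I*√10/5*8) + 113)*(-101) = ((31 - 8*I*√10/5) + 113)*(-101) = (144 - 8*I*√10/5)*(-101) = -14544 + 808*I*√10/5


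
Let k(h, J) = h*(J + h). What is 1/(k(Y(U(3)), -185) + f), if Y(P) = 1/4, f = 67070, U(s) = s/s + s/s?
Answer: 16/1072381 ≈ 1.4920e-5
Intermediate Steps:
U(s) = 2 (U(s) = 1 + 1 = 2)
Y(P) = ¼
1/(k(Y(U(3)), -185) + f) = 1/((-185 + ¼)/4 + 67070) = 1/((¼)*(-739/4) + 67070) = 1/(-739/16 + 67070) = 1/(1072381/16) = 16/1072381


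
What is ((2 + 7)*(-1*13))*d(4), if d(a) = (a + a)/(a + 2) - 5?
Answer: 429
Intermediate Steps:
d(a) = -5 + 2*a/(2 + a) (d(a) = (2*a)/(2 + a) - 5 = 2*a/(2 + a) - 5 = -5 + 2*a/(2 + a))
((2 + 7)*(-1*13))*d(4) = ((2 + 7)*(-1*13))*((-10 - 3*4)/(2 + 4)) = (9*(-13))*((-10 - 12)/6) = -39*(-22)/2 = -117*(-11/3) = 429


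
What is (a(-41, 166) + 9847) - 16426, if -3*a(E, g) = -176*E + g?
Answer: -27119/3 ≈ -9039.7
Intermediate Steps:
a(E, g) = -g/3 + 176*E/3 (a(E, g) = -(-176*E + g)/3 = -(g - 176*E)/3 = -g/3 + 176*E/3)
(a(-41, 166) + 9847) - 16426 = ((-1/3*166 + (176/3)*(-41)) + 9847) - 16426 = ((-166/3 - 7216/3) + 9847) - 16426 = (-7382/3 + 9847) - 16426 = 22159/3 - 16426 = -27119/3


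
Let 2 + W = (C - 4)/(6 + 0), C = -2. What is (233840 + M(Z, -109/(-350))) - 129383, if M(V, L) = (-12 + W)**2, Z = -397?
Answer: 104682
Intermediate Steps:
W = -3 (W = -2 + (-2 - 4)/(6 + 0) = -2 - 6/6 = -2 - 6*1/6 = -2 - 1 = -3)
M(V, L) = 225 (M(V, L) = (-12 - 3)**2 = (-15)**2 = 225)
(233840 + M(Z, -109/(-350))) - 129383 = (233840 + 225) - 129383 = 234065 - 129383 = 104682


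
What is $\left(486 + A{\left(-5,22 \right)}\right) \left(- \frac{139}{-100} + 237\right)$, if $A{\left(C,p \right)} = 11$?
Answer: $\frac{11847983}{100} \approx 1.1848 \cdot 10^{5}$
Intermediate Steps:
$\left(486 + A{\left(-5,22 \right)}\right) \left(- \frac{139}{-100} + 237\right) = \left(486 + 11\right) \left(- \frac{139}{-100} + 237\right) = 497 \left(\left(-139\right) \left(- \frac{1}{100}\right) + 237\right) = 497 \left(\frac{139}{100} + 237\right) = 497 \cdot \frac{23839}{100} = \frac{11847983}{100}$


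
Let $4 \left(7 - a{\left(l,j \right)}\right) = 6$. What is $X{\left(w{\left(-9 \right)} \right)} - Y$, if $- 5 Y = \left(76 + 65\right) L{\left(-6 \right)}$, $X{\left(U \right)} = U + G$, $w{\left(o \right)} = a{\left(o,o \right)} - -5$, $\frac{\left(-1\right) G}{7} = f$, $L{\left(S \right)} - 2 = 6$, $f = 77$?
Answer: $- \frac{3029}{10} \approx -302.9$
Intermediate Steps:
$a{\left(l,j \right)} = \frac{11}{2}$ ($a{\left(l,j \right)} = 7 - \frac{3}{2} = \frac{11}{2}$)
$L{\left(S \right)} = 8$ ($L{\left(S \right)} = 2 + 6 = 8$)
$G = -539$ ($G = \left(-7\right) 77 = -539$)
$w{\left(o \right)} = \frac{21}{2}$ ($w{\left(o \right)} = \frac{11}{2} - -5 = \frac{11}{2} + 5 = \frac{21}{2}$)
$X{\left(U \right)} = -539 + U$ ($X{\left(U \right)} = U - 539 = -539 + U$)
$Y = - \frac{1128}{5}$ ($Y = - \frac{\left(76 + 65\right) 8}{5} = - \frac{141 \cdot 8}{5} = \left(- \frac{1}{5}\right) 1128 = - \frac{1128}{5} \approx -225.6$)
$X{\left(w{\left(-9 \right)} \right)} - Y = \left(-539 + \frac{21}{2}\right) - - \frac{1128}{5} = - \frac{1057}{2} + \frac{1128}{5} = - \frac{3029}{10}$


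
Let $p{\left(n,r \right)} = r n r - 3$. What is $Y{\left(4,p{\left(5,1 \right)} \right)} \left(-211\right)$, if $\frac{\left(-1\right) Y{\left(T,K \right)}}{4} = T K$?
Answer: $6752$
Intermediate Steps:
$p{\left(n,r \right)} = -3 + n r^{2}$ ($p{\left(n,r \right)} = n r r - 3 = n r^{2} - 3 = -3 + n r^{2}$)
$Y{\left(T,K \right)} = - 4 K T$ ($Y{\left(T,K \right)} = - 4 T K = - 4 K T$)
$Y{\left(4,p{\left(5,1 \right)} \right)} \left(-211\right) = \left(-4\right) \left(-3 + 5 \cdot 1^{2}\right) 4 \left(-211\right) = \left(-4\right) \left(-3 + 5 \cdot 1\right) 4 \left(-211\right) = \left(-4\right) \left(-3 + 5\right) 4 \left(-211\right) = \left(-4\right) 2 \cdot 4 \left(-211\right) = \left(-32\right) \left(-211\right) = 6752$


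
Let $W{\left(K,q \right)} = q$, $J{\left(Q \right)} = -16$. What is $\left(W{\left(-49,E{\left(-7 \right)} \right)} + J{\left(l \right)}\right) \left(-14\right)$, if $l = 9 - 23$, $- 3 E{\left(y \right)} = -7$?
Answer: $\frac{574}{3} \approx 191.33$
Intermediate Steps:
$E{\left(y \right)} = \frac{7}{3}$ ($E{\left(y \right)} = \left(- \frac{1}{3}\right) \left(-7\right) = \frac{7}{3}$)
$l = -14$ ($l = 9 - 23 = -14$)
$\left(W{\left(-49,E{\left(-7 \right)} \right)} + J{\left(l \right)}\right) \left(-14\right) = \left(\frac{7}{3} - 16\right) \left(-14\right) = \left(- \frac{41}{3}\right) \left(-14\right) = \frac{574}{3}$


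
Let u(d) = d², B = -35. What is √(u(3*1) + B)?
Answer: I*√26 ≈ 5.099*I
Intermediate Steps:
√(u(3*1) + B) = √((3*1)² - 35) = √(3² - 35) = √(9 - 35) = √(-26) = I*√26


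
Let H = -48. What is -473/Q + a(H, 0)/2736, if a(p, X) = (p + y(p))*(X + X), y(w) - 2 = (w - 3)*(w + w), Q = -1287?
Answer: 43/117 ≈ 0.36752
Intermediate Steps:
y(w) = 2 + 2*w*(-3 + w) (y(w) = 2 + (w - 3)*(w + w) = 2 + (-3 + w)*(2*w) = 2 + 2*w*(-3 + w))
a(p, X) = 2*X*(2 - 5*p + 2*p²) (a(p, X) = (p + (2 - 6*p + 2*p²))*(X + X) = (2 - 5*p + 2*p²)*(2*X) = 2*X*(2 - 5*p + 2*p²))
-473/Q + a(H, 0)/2736 = -473/(-1287) + (2*0*(2 - 5*(-48) + 2*(-48)²))/2736 = -473*(-1/1287) + (2*0*(2 + 240 + 2*2304))*(1/2736) = 43/117 + (2*0*(2 + 240 + 4608))*(1/2736) = 43/117 + (2*0*4850)*(1/2736) = 43/117 + 0*(1/2736) = 43/117 + 0 = 43/117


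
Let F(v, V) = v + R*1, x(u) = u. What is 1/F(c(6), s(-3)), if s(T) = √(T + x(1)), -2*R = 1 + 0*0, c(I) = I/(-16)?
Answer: -8/7 ≈ -1.1429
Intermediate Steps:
c(I) = -I/16 (c(I) = I*(-1/16) = -I/16)
R = -½ (R = -(1 + 0*0)/2 = -(1 + 0)/2 = -½*1 = -½ ≈ -0.50000)
s(T) = √(1 + T) (s(T) = √(T + 1) = √(1 + T))
F(v, V) = -½ + v (F(v, V) = v - ½*1 = v - ½ = -½ + v)
1/F(c(6), s(-3)) = 1/(-½ - 1/16*6) = 1/(-½ - 3/8) = 1/(-7/8) = -8/7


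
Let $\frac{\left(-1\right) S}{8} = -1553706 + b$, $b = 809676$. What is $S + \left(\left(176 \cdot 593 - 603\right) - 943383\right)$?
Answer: $5112622$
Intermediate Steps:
$S = 5952240$ ($S = - 8 \left(-1553706 + 809676\right) = \left(-8\right) \left(-744030\right) = 5952240$)
$S + \left(\left(176 \cdot 593 - 603\right) - 943383\right) = 5952240 + \left(\left(176 \cdot 593 - 603\right) - 943383\right) = 5952240 + \left(\left(104368 - 603\right) - 943383\right) = 5952240 + \left(103765 - 943383\right) = 5952240 - 839618 = 5112622$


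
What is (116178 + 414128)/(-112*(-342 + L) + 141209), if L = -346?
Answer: 530306/218265 ≈ 2.4296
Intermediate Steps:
(116178 + 414128)/(-112*(-342 + L) + 141209) = (116178 + 414128)/(-112*(-342 - 346) + 141209) = 530306/(-112*(-688) + 141209) = 530306/(77056 + 141209) = 530306/218265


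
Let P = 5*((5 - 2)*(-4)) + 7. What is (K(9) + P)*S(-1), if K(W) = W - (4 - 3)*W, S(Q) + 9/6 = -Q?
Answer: 53/2 ≈ 26.500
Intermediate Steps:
S(Q) = -3/2 - Q
P = -53 (P = 5*(3*(-4)) + 7 = 5*(-12) + 7 = -60 + 7 = -53)
K(W) = 0 (K(W) = W - W = 0)
(K(9) + P)*S(-1) = (0 - 53)*(-3/2 - 1*(-1)) = -53*(-3/2 + 1) = -53*(-1/2) = 53/2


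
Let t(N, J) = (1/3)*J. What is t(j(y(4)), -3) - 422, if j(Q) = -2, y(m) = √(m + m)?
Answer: -423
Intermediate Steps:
y(m) = √2*√m (y(m) = √(2*m) = √2*√m)
t(N, J) = J/3 (t(N, J) = (1*(⅓))*J = J/3)
t(j(y(4)), -3) - 422 = (⅓)*(-3) - 422 = -1 - 422 = -423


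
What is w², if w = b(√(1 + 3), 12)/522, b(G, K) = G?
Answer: 1/68121 ≈ 1.4680e-5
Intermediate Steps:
w = 1/261 (w = √(1 + 3)/522 = √4*(1/522) = 2*(1/522) = 1/261 ≈ 0.0038314)
w² = (1/261)² = 1/68121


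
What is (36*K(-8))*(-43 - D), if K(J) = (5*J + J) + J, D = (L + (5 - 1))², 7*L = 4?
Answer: 901728/7 ≈ 1.2882e+5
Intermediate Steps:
L = 4/7 (L = (⅐)*4 = 4/7 ≈ 0.57143)
D = 1024/49 (D = (4/7 + (5 - 1))² = (4/7 + 4)² = (32/7)² = 1024/49 ≈ 20.898)
K(J) = 7*J (K(J) = 6*J + J = 7*J)
(36*K(-8))*(-43 - D) = (36*(7*(-8)))*(-43 - 1*1024/49) = (36*(-56))*(-43 - 1024/49) = -2016*(-3131/49) = 901728/7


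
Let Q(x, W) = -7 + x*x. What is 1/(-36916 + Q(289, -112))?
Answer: 1/46598 ≈ 2.1460e-5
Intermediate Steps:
Q(x, W) = -7 + x²
1/(-36916 + Q(289, -112)) = 1/(-36916 + (-7 + 289²)) = 1/(-36916 + (-7 + 83521)) = 1/(-36916 + 83514) = 1/46598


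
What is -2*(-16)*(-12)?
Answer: -384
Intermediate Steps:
-2*(-16)*(-12) = 32*(-12) = -384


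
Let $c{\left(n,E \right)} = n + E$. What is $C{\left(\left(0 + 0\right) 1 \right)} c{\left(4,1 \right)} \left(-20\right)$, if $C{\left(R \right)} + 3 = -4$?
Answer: $700$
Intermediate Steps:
$C{\left(R \right)} = -7$ ($C{\left(R \right)} = -3 - 4 = -7$)
$c{\left(n,E \right)} = E + n$
$C{\left(\left(0 + 0\right) 1 \right)} c{\left(4,1 \right)} \left(-20\right) = - 7 \left(1 + 4\right) \left(-20\right) = \left(-7\right) 5 \left(-20\right) = \left(-35\right) \left(-20\right) = 700$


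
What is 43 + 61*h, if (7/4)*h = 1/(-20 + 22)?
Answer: 423/7 ≈ 60.429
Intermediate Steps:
h = 2/7 (h = 4/(7*(-20 + 22)) = (4/7)/2 = (4/7)*(½) = 2/7 ≈ 0.28571)
43 + 61*h = 43 + 61*(2/7) = 43 + 122/7 = 423/7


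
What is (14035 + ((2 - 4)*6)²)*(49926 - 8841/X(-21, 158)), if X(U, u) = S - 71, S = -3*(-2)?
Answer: 46138905549/65 ≈ 7.0983e+8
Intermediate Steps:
S = 6
X(U, u) = -65 (X(U, u) = 6 - 71 = -65)
(14035 + ((2 - 4)*6)²)*(49926 - 8841/X(-21, 158)) = (14035 + ((2 - 4)*6)²)*(49926 - 8841/(-65)) = (14035 + (-2*6)²)*(49926 - 8841*(-1/65)) = (14035 + (-12)²)*(49926 + 8841/65) = (14035 + 144)*(3254031/65) = 14179*(3254031/65) = 46138905549/65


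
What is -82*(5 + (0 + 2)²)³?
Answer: -59778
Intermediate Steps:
-82*(5 + (0 + 2)²)³ = -82*(5 + 2²)³ = -82*(5 + 4)³ = -82*9³ = -82*729 = -59778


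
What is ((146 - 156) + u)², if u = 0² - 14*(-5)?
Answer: 3600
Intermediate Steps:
u = 70 (u = 0 + 70 = 70)
((146 - 156) + u)² = ((146 - 156) + 70)² = (-10 + 70)² = 60² = 3600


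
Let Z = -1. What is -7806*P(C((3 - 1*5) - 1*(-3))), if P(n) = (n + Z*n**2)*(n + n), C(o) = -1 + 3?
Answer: 62448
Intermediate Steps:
C(o) = 2
P(n) = 2*n*(n - n**2) (P(n) = (n - n**2)*(n + n) = (n - n**2)*(2*n) = 2*n*(n - n**2))
-7806*P(C((3 - 1*5) - 1*(-3))) = -15612*2**2*(1 - 1*2) = -15612*4*(1 - 2) = -15612*4*(-1) = -7806*(-8) = 62448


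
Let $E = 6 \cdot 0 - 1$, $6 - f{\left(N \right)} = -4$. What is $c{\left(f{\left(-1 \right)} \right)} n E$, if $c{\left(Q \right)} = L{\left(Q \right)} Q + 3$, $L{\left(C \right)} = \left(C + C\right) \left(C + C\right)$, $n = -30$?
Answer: $120090$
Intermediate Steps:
$L{\left(C \right)} = 4 C^{2}$ ($L{\left(C \right)} = 2 C 2 C = 4 C^{2}$)
$f{\left(N \right)} = 10$ ($f{\left(N \right)} = 6 - -4 = 6 + 4 = 10$)
$c{\left(Q \right)} = 3 + 4 Q^{3}$ ($c{\left(Q \right)} = 4 Q^{2} Q + 3 = 4 Q^{3} + 3 = 3 + 4 Q^{3}$)
$E = -1$ ($E = 0 - 1 = -1$)
$c{\left(f{\left(-1 \right)} \right)} n E = \left(3 + 4 \cdot 10^{3}\right) \left(-30\right) \left(-1\right) = \left(3 + 4 \cdot 1000\right) \left(-30\right) \left(-1\right) = \left(3 + 4000\right) \left(-30\right) \left(-1\right) = 4003 \left(-30\right) \left(-1\right) = \left(-120090\right) \left(-1\right) = 120090$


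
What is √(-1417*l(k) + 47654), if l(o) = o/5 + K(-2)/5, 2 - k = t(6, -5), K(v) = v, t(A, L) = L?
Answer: √46237 ≈ 215.03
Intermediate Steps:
k = 7 (k = 2 - 1*(-5) = 2 + 5 = 7)
l(o) = -⅖ + o/5 (l(o) = o/5 - 2/5 = o*(⅕) - 2*⅕ = o/5 - ⅖ = -⅖ + o/5)
√(-1417*l(k) + 47654) = √(-1417*(-⅖ + (⅕)*7) + 47654) = √(-1417*(-⅖ + 7/5) + 47654) = √(-1417*1 + 47654) = √(-1417 + 47654) = √46237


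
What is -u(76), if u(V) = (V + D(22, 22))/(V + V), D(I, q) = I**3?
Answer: -2681/38 ≈ -70.553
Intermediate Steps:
u(V) = (10648 + V)/(2*V) (u(V) = (V + 22**3)/(V + V) = (V + 10648)/((2*V)) = (10648 + V)*(1/(2*V)) = (10648 + V)/(2*V))
-u(76) = -(10648 + 76)/(2*76) = -10724/(2*76) = -1*2681/38 = -2681/38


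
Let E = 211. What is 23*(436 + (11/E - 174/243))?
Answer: 171127567/17091 ≈ 10013.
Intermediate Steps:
23*(436 + (11/E - 174/243)) = 23*(436 + (11/211 - 174/243)) = 23*(436 + (11*(1/211) - 174*1/243)) = 23*(436 + (11/211 - 58/81)) = 23*(436 - 11347/17091) = 23*(7440329/17091) = 171127567/17091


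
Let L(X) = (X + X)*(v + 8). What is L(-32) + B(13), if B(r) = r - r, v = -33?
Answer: 1600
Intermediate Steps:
L(X) = -50*X (L(X) = (X + X)*(-33 + 8) = (2*X)*(-25) = -50*X)
B(r) = 0
L(-32) + B(13) = -50*(-32) + 0 = 1600 + 0 = 1600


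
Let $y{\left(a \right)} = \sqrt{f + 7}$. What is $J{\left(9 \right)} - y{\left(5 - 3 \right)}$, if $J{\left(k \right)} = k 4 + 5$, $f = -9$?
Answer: $41 - i \sqrt{2} \approx 41.0 - 1.4142 i$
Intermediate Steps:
$y{\left(a \right)} = i \sqrt{2}$ ($y{\left(a \right)} = \sqrt{-9 + 7} = \sqrt{-2} = i \sqrt{2}$)
$J{\left(k \right)} = 5 + 4 k$ ($J{\left(k \right)} = 4 k + 5 = 5 + 4 k$)
$J{\left(9 \right)} - y{\left(5 - 3 \right)} = \left(5 + 4 \cdot 9\right) - i \sqrt{2} = \left(5 + 36\right) - i \sqrt{2} = 41 - i \sqrt{2}$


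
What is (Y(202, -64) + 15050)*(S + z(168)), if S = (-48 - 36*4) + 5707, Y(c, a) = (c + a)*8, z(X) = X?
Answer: 91803182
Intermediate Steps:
Y(c, a) = 8*a + 8*c (Y(c, a) = (a + c)*8 = 8*a + 8*c)
S = 5515 (S = (-48 - 144) + 5707 = -192 + 5707 = 5515)
(Y(202, -64) + 15050)*(S + z(168)) = ((8*(-64) + 8*202) + 15050)*(5515 + 168) = ((-512 + 1616) + 15050)*5683 = (1104 + 15050)*5683 = 16154*5683 = 91803182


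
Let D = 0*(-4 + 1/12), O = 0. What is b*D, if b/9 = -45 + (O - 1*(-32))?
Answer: 0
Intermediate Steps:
b = -117 (b = 9*(-45 + (0 - 1*(-32))) = 9*(-45 + (0 + 32)) = 9*(-45 + 32) = 9*(-13) = -117)
D = 0 (D = 0*(-4 + 1/12) = 0*(-47/12) = 0)
b*D = -117*0 = 0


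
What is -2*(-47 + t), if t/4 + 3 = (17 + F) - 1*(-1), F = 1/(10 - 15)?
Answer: -122/5 ≈ -24.400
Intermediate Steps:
F = -⅕ (F = 1/(-5) = -⅕ ≈ -0.20000)
t = 296/5 (t = -12 + 4*((17 - ⅕) - 1*(-1)) = -12 + 4*(84/5 + 1) = -12 + 4*(89/5) = -12 + 356/5 = 296/5 ≈ 59.200)
-2*(-47 + t) = -2*(-47 + 296/5) = -2*61/5 = -122/5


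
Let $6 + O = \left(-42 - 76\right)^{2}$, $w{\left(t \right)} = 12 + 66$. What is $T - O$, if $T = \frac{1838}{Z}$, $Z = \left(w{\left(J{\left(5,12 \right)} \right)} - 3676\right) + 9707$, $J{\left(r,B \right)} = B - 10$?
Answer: $- \frac{85023224}{6109} \approx -13918.0$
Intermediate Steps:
$J{\left(r,B \right)} = -10 + B$
$w{\left(t \right)} = 78$
$Z = 6109$ ($Z = \left(78 - 3676\right) + 9707 = -3598 + 9707 = 6109$)
$O = 13918$ ($O = -6 + \left(-42 - 76\right)^{2} = -6 + \left(-118\right)^{2} = -6 + 13924 = 13918$)
$T = \frac{1838}{6109} \approx 0.30087$
$T - O = \frac{1838}{6109} - 13918 = - \frac{85023224}{6109}$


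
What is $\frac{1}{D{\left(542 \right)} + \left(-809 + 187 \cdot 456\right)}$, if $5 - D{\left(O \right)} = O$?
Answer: $\frac{1}{83926} \approx 1.1915 \cdot 10^{-5}$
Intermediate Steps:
$D{\left(O \right)} = 5 - O$
$\frac{1}{D{\left(542 \right)} + \left(-809 + 187 \cdot 456\right)} = \frac{1}{\left(5 - 542\right) + \left(-809 + 187 \cdot 456\right)} = \frac{1}{\left(5 - 542\right) + \left(-809 + 85272\right)} = \frac{1}{-537 + 84463} = \frac{1}{83926}$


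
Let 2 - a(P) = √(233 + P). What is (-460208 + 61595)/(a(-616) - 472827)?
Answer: 62824730575/74521160336 - 132871*I*√383/74521160336 ≈ 0.84305 - 3.4894e-5*I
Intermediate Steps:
a(P) = 2 - √(233 + P)
(-460208 + 61595)/(a(-616) - 472827) = (-460208 + 61595)/((2 - √(233 - 616)) - 472827) = -398613/((2 - √(-383)) - 472827) = -398613/((2 - I*√383) - 472827) = -398613/(-472825 - I*√383)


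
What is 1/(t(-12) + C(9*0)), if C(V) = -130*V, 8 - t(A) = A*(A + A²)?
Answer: 1/1592 ≈ 0.00062814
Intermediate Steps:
t(A) = 8 - A*(A + A²)
1/(t(-12) + C(9*0)) = 1/((8 - 1*(-12)² - 1*(-12)³) - 1170*0) = 1/((8 - 1*144 - 1*(-1728)) - 130*0) = 1/((8 - 144 + 1728) + 0) = 1/(1592 + 0) = 1/1592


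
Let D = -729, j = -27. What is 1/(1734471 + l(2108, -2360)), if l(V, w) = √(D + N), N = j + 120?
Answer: 578157/1002796550159 - 2*I*√159/3008389650477 ≈ 5.7655e-7 - 8.3829e-12*I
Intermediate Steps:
N = 93 (N = -27 + 120 = 93)
l(V, w) = 2*I*√159 (l(V, w) = √(-729 + 93) = √(-636) = 2*I*√159)
1/(1734471 + l(2108, -2360)) = 1/(1734471 + 2*I*√159)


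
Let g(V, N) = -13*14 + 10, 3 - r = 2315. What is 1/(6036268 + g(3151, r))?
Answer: 1/6036096 ≈ 1.6567e-7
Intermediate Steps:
r = -2312 (r = 3 - 1*2315 = 3 - 2315 = -2312)
g(V, N) = -172 (g(V, N) = -182 + 10 = -172)
1/(6036268 + g(3151, r)) = 1/(6036268 - 172) = 1/6036096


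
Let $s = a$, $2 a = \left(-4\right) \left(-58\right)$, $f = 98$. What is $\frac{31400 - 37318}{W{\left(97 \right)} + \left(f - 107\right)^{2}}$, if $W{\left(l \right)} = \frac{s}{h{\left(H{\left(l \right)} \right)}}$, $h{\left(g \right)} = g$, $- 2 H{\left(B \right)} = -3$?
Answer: $- \frac{17754}{475} \approx -37.377$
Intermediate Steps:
$H{\left(B \right)} = \frac{3}{2}$ ($H{\left(B \right)} = \left(- \frac{1}{2}\right) \left(-3\right) = \frac{3}{2}$)
$a = 116$ ($a = \frac{\left(-4\right) \left(-58\right)}{2} = \frac{1}{2} \cdot 232 = 116$)
$s = 116$
$W{\left(l \right)} = \frac{232}{3}$ ($W{\left(l \right)} = \frac{116}{\frac{3}{2}} = 116 \cdot \frac{2}{3} = \frac{232}{3}$)
$\frac{31400 - 37318}{W{\left(97 \right)} + \left(f - 107\right)^{2}} = \frac{31400 - 37318}{\frac{232}{3} + \left(98 - 107\right)^{2}} = - \frac{5918}{\frac{232}{3} + \left(-9\right)^{2}} = - \frac{5918}{\frac{232}{3} + 81} = - \frac{5918}{\frac{475}{3}} = \left(-5918\right) \frac{3}{475} = - \frac{17754}{475}$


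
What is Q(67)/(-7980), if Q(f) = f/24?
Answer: -67/191520 ≈ -0.00034983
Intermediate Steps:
Q(f) = f/24 (Q(f) = f*(1/24) = f/24)
Q(67)/(-7980) = ((1/24)*67)/(-7980) = (67/24)*(-1/7980) = -67/191520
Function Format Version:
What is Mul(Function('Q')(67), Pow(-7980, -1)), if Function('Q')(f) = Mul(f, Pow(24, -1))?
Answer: Rational(-67, 191520) ≈ -0.00034983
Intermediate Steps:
Function('Q')(f) = Mul(Rational(1, 24), f) (Function('Q')(f) = Mul(f, Rational(1, 24)) = Mul(Rational(1, 24), f))
Mul(Function('Q')(67), Pow(-7980, -1)) = Mul(Mul(Rational(1, 24), 67), Pow(-7980, -1)) = Mul(Rational(67, 24), Rational(-1, 7980)) = Rational(-67, 191520)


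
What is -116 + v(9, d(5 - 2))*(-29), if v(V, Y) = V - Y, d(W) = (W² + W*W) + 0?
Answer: 145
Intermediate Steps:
d(W) = 2*W² (d(W) = (W² + W²) + 0 = 2*W² + 0 = 2*W²)
-116 + v(9, d(5 - 2))*(-29) = -116 + (9 - 2*(5 - 2)²)*(-29) = -116 + (9 - 2*3²)*(-29) = -116 + (9 - 2*9)*(-29) = -116 + (9 - 1*18)*(-29) = -116 + (9 - 18)*(-29) = -116 - 9*(-29) = -116 + 261 = 145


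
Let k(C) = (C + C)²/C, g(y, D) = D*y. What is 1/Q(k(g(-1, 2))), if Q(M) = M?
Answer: -⅛ ≈ -0.12500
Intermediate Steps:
k(C) = 4*C (k(C) = (2*C)²/C = (4*C²)/C = 4*C)
1/Q(k(g(-1, 2))) = 1/(4*(2*(-1))) = 1/(4*(-2)) = 1/(-8) = -⅛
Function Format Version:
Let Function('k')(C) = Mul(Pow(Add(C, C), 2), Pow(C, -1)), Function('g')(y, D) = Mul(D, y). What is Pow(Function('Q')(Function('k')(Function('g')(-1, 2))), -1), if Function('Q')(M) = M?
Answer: Rational(-1, 8) ≈ -0.12500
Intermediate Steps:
Function('k')(C) = Mul(4, C) (Function('k')(C) = Mul(Pow(Mul(2, C), 2), Pow(C, -1)) = Mul(Mul(4, Pow(C, 2)), Pow(C, -1)) = Mul(4, C))
Pow(Function('Q')(Function('k')(Function('g')(-1, 2))), -1) = Pow(Mul(4, Mul(2, -1)), -1) = Pow(Mul(4, -2), -1) = Pow(-8, -1) = Rational(-1, 8)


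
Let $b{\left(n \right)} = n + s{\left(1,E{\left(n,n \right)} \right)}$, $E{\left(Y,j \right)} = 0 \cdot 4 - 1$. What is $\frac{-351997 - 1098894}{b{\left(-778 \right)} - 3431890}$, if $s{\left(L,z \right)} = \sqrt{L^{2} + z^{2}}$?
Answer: $\frac{2490213553594}{5891604799111} + \frac{1450891 \sqrt{2}}{11783209598222} \approx 0.42267$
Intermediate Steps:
$E{\left(Y,j \right)} = -1$ ($E{\left(Y,j \right)} = 0 - 1 = -1$)
$b{\left(n \right)} = n + \sqrt{2}$ ($b{\left(n \right)} = n + \sqrt{1^{2} + \left(-1\right)^{2}} = n + \sqrt{1 + 1} = n + \sqrt{2}$)
$\frac{-351997 - 1098894}{b{\left(-778 \right)} - 3431890} = \frac{-351997 - 1098894}{\left(-778 + \sqrt{2}\right) - 3431890} = - \frac{1450891}{-3432668 + \sqrt{2}}$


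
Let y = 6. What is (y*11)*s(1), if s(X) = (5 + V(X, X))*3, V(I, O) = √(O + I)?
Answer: 990 + 198*√2 ≈ 1270.0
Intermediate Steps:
V(I, O) = √(I + O)
s(X) = 15 + 3*√2*√X (s(X) = (5 + √(X + X))*3 = (5 + √(2*X))*3 = (5 + √2*√X)*3 = 15 + 3*√2*√X)
(y*11)*s(1) = (6*11)*(15 + 3*√2*√1) = 66*(15 + 3*√2*1) = 66*(15 + 3*√2) = 990 + 198*√2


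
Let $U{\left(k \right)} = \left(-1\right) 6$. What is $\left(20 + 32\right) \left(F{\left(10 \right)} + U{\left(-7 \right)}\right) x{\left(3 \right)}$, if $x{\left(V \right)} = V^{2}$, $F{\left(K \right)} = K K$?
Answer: $43992$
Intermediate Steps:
$F{\left(K \right)} = K^{2}$
$U{\left(k \right)} = -6$
$\left(20 + 32\right) \left(F{\left(10 \right)} + U{\left(-7 \right)}\right) x{\left(3 \right)} = \left(20 + 32\right) \left(10^{2} - 6\right) 3^{2} = 52 \left(100 - 6\right) 9 = 52 \cdot 94 \cdot 9 = 4888 \cdot 9 = 43992$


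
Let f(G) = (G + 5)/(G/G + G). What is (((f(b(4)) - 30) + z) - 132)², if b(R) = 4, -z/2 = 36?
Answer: 1347921/25 ≈ 53917.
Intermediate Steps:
z = -72 (z = -2*36 = -72)
f(G) = (5 + G)/(1 + G)
(((f(b(4)) - 30) + z) - 132)² = ((((5 + 4)/(1 + 4) - 30) - 72) - 132)² = (((9/5 - 30) - 72) - 132)² = ((-141/5 - 72) - 132)² = (-501/5 - 132)² = (-1161/5)² = 1347921/25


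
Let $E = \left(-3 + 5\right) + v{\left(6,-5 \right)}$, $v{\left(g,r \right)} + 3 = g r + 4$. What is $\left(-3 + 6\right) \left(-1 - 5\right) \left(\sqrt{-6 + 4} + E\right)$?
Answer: $486 - 18 i \sqrt{2} \approx 486.0 - 25.456 i$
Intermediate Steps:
$v{\left(g,r \right)} = 1 + g r$ ($v{\left(g,r \right)} = -3 + \left(g r + 4\right) = -3 + \left(4 + g r\right) = 1 + g r$)
$E = -27$ ($E = \left(-3 + 5\right) + \left(1 + 6 \left(-5\right)\right) = 2 + \left(1 - 30\right) = 2 - 29 = -27$)
$\left(-3 + 6\right) \left(-1 - 5\right) \left(\sqrt{-6 + 4} + E\right) = \left(-3 + 6\right) \left(-1 - 5\right) \left(\sqrt{-6 + 4} - 27\right) = 3 \left(-6\right) \left(\sqrt{-2} - 27\right) = - 18 \left(i \sqrt{2} - 27\right) = - 18 \left(-27 + i \sqrt{2}\right) = 486 - 18 i \sqrt{2}$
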